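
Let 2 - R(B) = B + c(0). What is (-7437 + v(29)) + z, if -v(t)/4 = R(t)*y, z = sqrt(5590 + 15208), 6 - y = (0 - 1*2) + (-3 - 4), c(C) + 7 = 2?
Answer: -6117 + sqrt(20798) ≈ -5972.8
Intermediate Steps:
c(C) = -5 (c(C) = -7 + 2 = -5)
R(B) = 7 - B (R(B) = 2 - (B - 5) = 2 - (-5 + B) = 2 + (5 - B) = 7 - B)
y = 15 (y = 6 - ((0 - 1*2) + (-3 - 4)) = 6 - ((0 - 2) - 7) = 6 - (-2 - 7) = 6 - 1*(-9) = 6 + 9 = 15)
z = sqrt(20798) ≈ 144.22
v(t) = -420 + 60*t (v(t) = -4*(7 - t)*15 = -4*(105 - 15*t) = -420 + 60*t)
(-7437 + v(29)) + z = (-7437 + (-420 + 60*29)) + sqrt(20798) = (-7437 + (-420 + 1740)) + sqrt(20798) = (-7437 + 1320) + sqrt(20798) = -6117 + sqrt(20798)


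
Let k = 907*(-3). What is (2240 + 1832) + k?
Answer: 1351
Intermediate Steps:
k = -2721
(2240 + 1832) + k = (2240 + 1832) - 2721 = 4072 - 2721 = 1351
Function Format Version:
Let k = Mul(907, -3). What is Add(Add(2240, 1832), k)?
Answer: 1351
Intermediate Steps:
k = -2721
Add(Add(2240, 1832), k) = Add(Add(2240, 1832), -2721) = Add(4072, -2721) = 1351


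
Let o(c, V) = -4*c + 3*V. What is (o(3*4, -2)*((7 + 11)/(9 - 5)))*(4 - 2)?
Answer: -486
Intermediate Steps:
(o(3*4, -2)*((7 + 11)/(9 - 5)))*(4 - 2) = ((-12*4 + 3*(-2))*((7 + 11)/(9 - 5)))*(4 - 2) = ((-4*12 - 6)*(18/4))*2 = ((-48 - 6)*(18*(¼)))*2 = -54*9/2*2 = -243*2 = -486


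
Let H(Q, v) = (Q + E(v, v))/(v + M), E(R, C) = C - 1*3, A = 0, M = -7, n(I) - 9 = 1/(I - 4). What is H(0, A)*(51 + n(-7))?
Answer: 1977/77 ≈ 25.675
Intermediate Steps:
n(I) = 9 + 1/(-4 + I) (n(I) = 9 + 1/(I - 4) = 9 + 1/(-4 + I))
E(R, C) = -3 + C (E(R, C) = C - 3 = -3 + C)
H(Q, v) = (-3 + Q + v)/(-7 + v) (H(Q, v) = (Q + (-3 + v))/(v - 7) = (-3 + Q + v)/(-7 + v))
H(0, A)*(51 + n(-7)) = ((-3 + 0 + 0)/(-7 + 0))*(51 + (-35 + 9*(-7))/(-4 - 7)) = (-3/(-7))*(51 + (-35 - 63)/(-11)) = (-1/7*(-3))*(51 - 1/11*(-98)) = 3*(51 + 98/11)/7 = (3/7)*(659/11) = 1977/77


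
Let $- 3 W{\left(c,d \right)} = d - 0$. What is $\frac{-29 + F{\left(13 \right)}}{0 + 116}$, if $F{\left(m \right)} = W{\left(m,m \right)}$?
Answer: $- \frac{25}{87} \approx -0.28736$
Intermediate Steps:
$W{\left(c,d \right)} = - \frac{d}{3}$ ($W{\left(c,d \right)} = - \frac{d - 0}{3} = - \frac{d + 0}{3} = - \frac{d}{3}$)
$F{\left(m \right)} = - \frac{m}{3}$
$\frac{-29 + F{\left(13 \right)}}{0 + 116} = \frac{-29 - \frac{13}{3}}{0 + 116} = \frac{-29 - \frac{13}{3}}{116} = \frac{1}{116} \left(- \frac{100}{3}\right) = - \frac{25}{87}$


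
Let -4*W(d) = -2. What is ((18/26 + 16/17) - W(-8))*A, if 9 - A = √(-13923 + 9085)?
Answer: 4509/442 - 501*I*√4838/442 ≈ 10.201 - 78.84*I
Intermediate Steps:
W(d) = ½ (W(d) = -¼*(-2) = ½)
A = 9 - I*√4838 (A = 9 - √(-13923 + 9085) = 9 - √(-4838) = 9 - I*√4838 ≈ 9.0 - 69.556*I)
((18/26 + 16/17) - W(-8))*A = ((18/26 + 16/17) - 1*½)*(9 - I*√4838) = ((18*(1/26) + 16*(1/17)) - ½)*(9 - I*√4838) = ((9/13 + 16/17) - ½)*(9 - I*√4838) = (361/221 - ½)*(9 - I*√4838) = 501*(9 - I*√4838)/442 = 4509/442 - 501*I*√4838/442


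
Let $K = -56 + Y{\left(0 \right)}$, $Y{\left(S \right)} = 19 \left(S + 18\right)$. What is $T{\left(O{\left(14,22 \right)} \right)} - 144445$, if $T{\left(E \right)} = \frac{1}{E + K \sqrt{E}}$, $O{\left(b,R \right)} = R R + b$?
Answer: $- \frac{11743089611}{81298} + \frac{143 \sqrt{498}}{20243202} \approx -1.4445 \cdot 10^{5}$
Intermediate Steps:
$O{\left(b,R \right)} = b + R^{2}$ ($O{\left(b,R \right)} = R^{2} + b = b + R^{2}$)
$Y{\left(S \right)} = 342 + 19 S$ ($Y{\left(S \right)} = 19 \left(18 + S\right) = 342 + 19 S$)
$K = 286$ ($K = -56 + \left(342 + 19 \cdot 0\right) = -56 + \left(342 + 0\right) = -56 + 342 = 286$)
$T{\left(E \right)} = \frac{1}{E + 286 \sqrt{E}}$
$T{\left(O{\left(14,22 \right)} \right)} - 144445 = \frac{1}{\left(14 + 22^{2}\right) + 286 \sqrt{14 + 22^{2}}} - 144445 = \frac{1}{\left(14 + 484\right) + 286 \sqrt{14 + 484}} - 144445 = \frac{1}{498 + 286 \sqrt{498}} - 144445 = -144445 + \frac{1}{498 + 286 \sqrt{498}}$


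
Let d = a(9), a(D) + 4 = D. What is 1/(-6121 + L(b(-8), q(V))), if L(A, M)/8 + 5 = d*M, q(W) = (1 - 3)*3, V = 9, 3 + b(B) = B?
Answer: -1/6401 ≈ -0.00015623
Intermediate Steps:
b(B) = -3 + B
a(D) = -4 + D
d = 5 (d = -4 + 9 = 5)
q(W) = -6 (q(W) = -2*3 = -6)
L(A, M) = -40 + 40*M (L(A, M) = -40 + 8*(5*M) = -40 + 40*M)
1/(-6121 + L(b(-8), q(V))) = 1/(-6121 + (-40 + 40*(-6))) = 1/(-6121 + (-40 - 240)) = 1/(-6121 - 280) = 1/(-6401) = -1/6401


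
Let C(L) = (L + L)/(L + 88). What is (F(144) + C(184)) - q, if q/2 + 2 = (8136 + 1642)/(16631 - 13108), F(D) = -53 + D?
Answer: 5438222/59891 ≈ 90.802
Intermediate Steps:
C(L) = 2*L/(88 + L) (C(L) = (2*L)/(88 + L) = 2*L/(88 + L))
q = 5464/3523 (q = -4 + 2*((8136 + 1642)/(16631 - 13108)) = -4 + 2*(9778/3523) = -4 + 19556/3523 = 5464/3523 ≈ 1.5510)
(F(144) + C(184)) - q = ((-53 + 144) + 2*184/(88 + 184)) - 1*5464/3523 = (91 + 2*184/272) - 5464/3523 = (91 + 2*184*(1/272)) - 5464/3523 = (91 + 23/17) - 5464/3523 = 1570/17 - 5464/3523 = 5438222/59891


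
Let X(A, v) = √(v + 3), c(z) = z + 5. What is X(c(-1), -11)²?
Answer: -8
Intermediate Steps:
c(z) = 5 + z
X(A, v) = √(3 + v)
X(c(-1), -11)² = (√(3 - 11))² = (√(-8))² = (2*I*√2)² = -8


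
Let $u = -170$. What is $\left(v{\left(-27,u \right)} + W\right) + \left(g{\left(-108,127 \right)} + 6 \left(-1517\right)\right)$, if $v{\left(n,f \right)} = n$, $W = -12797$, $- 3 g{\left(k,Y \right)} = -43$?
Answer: $- \frac{65735}{3} \approx -21912.0$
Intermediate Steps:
$g{\left(k,Y \right)} = \frac{43}{3}$ ($g{\left(k,Y \right)} = \left(- \frac{1}{3}\right) \left(-43\right) = \frac{43}{3}$)
$\left(v{\left(-27,u \right)} + W\right) + \left(g{\left(-108,127 \right)} + 6 \left(-1517\right)\right) = \left(-27 - 12797\right) + \left(\frac{43}{3} + 6 \left(-1517\right)\right) = -12824 + \left(\frac{43}{3} - 9102\right) = -12824 - \frac{27263}{3} = - \frac{65735}{3}$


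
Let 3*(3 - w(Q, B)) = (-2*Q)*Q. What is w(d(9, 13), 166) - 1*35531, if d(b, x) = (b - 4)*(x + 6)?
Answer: -88534/3 ≈ -29511.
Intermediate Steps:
d(b, x) = (-4 + b)*(6 + x)
w(Q, B) = 3 + 2*Q²/3 (w(Q, B) = 3 - (-2*Q)*Q/3 = 3 - (-2)*Q²/3 = 3 + 2*Q²/3)
w(d(9, 13), 166) - 1*35531 = (3 + 2*(-24 - 4*13 + 6*9 + 9*13)²/3) - 1*35531 = (3 + 2*(-24 - 52 + 54 + 117)²/3) - 35531 = (3 + (⅔)*95²) - 35531 = (3 + (⅔)*9025) - 35531 = (3 + 18050/3) - 35531 = 18059/3 - 35531 = -88534/3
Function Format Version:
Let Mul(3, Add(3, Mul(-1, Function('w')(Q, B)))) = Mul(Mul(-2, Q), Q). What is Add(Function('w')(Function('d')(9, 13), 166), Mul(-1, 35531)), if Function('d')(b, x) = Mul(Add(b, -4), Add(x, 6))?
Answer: Rational(-88534, 3) ≈ -29511.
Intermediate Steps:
Function('d')(b, x) = Mul(Add(-4, b), Add(6, x))
Function('w')(Q, B) = Add(3, Mul(Rational(2, 3), Pow(Q, 2))) (Function('w')(Q, B) = Add(3, Mul(Rational(-1, 3), Mul(Mul(-2, Q), Q))) = Add(3, Mul(Rational(-1, 3), Mul(-2, Pow(Q, 2)))) = Add(3, Mul(Rational(2, 3), Pow(Q, 2))))
Add(Function('w')(Function('d')(9, 13), 166), Mul(-1, 35531)) = Add(Add(3, Mul(Rational(2, 3), Pow(Add(-24, Mul(-4, 13), Mul(6, 9), Mul(9, 13)), 2))), Mul(-1, 35531)) = Add(Add(3, Mul(Rational(2, 3), Pow(Add(-24, -52, 54, 117), 2))), -35531) = Add(Add(3, Mul(Rational(2, 3), Pow(95, 2))), -35531) = Add(Add(3, Mul(Rational(2, 3), 9025)), -35531) = Add(Add(3, Rational(18050, 3)), -35531) = Add(Rational(18059, 3), -35531) = Rational(-88534, 3)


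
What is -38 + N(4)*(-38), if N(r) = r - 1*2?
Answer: -114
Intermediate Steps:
N(r) = -2 + r (N(r) = r - 2 = -2 + r)
-38 + N(4)*(-38) = -38 + (-2 + 4)*(-38) = -38 + 2*(-38) = -38 - 76 = -114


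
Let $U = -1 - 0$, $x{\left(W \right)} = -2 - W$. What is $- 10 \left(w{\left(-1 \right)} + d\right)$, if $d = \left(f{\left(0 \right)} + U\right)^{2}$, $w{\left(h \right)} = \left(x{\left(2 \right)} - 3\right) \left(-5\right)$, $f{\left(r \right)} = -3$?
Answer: $-510$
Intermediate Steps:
$U = -1$ ($U = -1 + 0 = -1$)
$w{\left(h \right)} = 35$ ($w{\left(h \right)} = \left(\left(-2 - 2\right) - 3\right) \left(-5\right) = \left(-4 - 3\right) \left(-5\right) = \left(-7\right) \left(-5\right) = 35$)
$d = 16$ ($d = \left(-3 - 1\right)^{2} = \left(-4\right)^{2} = 16$)
$- 10 \left(w{\left(-1 \right)} + d\right) = - 10 \left(35 + 16\right) = \left(-10\right) 51 = -510$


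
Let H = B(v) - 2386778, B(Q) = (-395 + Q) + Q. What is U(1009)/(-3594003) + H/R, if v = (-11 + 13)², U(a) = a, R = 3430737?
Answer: -2860979928376/4110026356737 ≈ -0.69610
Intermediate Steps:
v = 4 (v = 2² = 4)
B(Q) = -395 + 2*Q
H = -2387165 (H = (-395 + 2*4) - 2386778 = (-395 + 8) - 2386778 = -387 - 2386778 = -2387165)
U(1009)/(-3594003) + H/R = 1009/(-3594003) - 2387165/3430737 = 1009*(-1/3594003) - 2387165*1/3430737 = -1009/3594003 - 2387165/3430737 = -2860979928376/4110026356737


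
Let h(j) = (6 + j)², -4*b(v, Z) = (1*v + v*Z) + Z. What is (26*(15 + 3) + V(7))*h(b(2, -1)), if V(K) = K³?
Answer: 506875/16 ≈ 31680.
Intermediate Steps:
b(v, Z) = -Z/4 - v/4 - Z*v/4 (b(v, Z) = -((1*v + v*Z) + Z)/4 = -((v + Z*v) + Z)/4 = -(Z + v + Z*v)/4 = -Z/4 - v/4 - Z*v/4)
(26*(15 + 3) + V(7))*h(b(2, -1)) = (26*(15 + 3) + 7³)*(6 + (-¼*(-1) - ¼*2 - ¼*(-1)*2))² = (26*18 + 343)*(6 + (¼ - ½ + ½))² = (468 + 343)*(6 + ¼)² = 811*(25/4)² = 811*(625/16) = 506875/16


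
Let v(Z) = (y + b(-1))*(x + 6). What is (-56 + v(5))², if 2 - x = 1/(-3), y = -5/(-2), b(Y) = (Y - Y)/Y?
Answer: 44521/36 ≈ 1236.7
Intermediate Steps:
b(Y) = 0 (b(Y) = 0/Y = 0)
y = 5/2 (y = -5*(-½) = 5/2 ≈ 2.5000)
x = 7/3 (x = 2 - 1/(-3) = 2 - 1*(-⅓) = 2 + ⅓ = 7/3 ≈ 2.3333)
v(Z) = 125/6 (v(Z) = (5/2 + 0)*(7/3 + 6) = (5/2)*(25/3) = 125/6)
(-56 + v(5))² = (-56 + 125/6)² = (-211/6)² = 44521/36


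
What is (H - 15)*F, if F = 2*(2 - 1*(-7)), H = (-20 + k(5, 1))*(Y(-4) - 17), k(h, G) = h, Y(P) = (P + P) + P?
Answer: 7560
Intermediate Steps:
Y(P) = 3*P (Y(P) = 2*P + P = 3*P)
H = 435 (H = (-20 + 5)*(3*(-4) - 17) = -15*(-12 - 17) = -15*(-29) = 435)
F = 18 (F = 2*(2 + 7) = 2*9 = 18)
(H - 15)*F = (435 - 15)*18 = 420*18 = 7560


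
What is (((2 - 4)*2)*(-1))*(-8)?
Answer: -32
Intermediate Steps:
(((2 - 4)*2)*(-1))*(-8) = (-2*2*(-1))*(-8) = -4*(-1)*(-8) = 4*(-8) = -32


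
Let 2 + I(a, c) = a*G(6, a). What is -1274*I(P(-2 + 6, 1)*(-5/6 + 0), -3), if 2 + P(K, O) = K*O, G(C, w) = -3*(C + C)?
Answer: -73892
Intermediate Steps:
G(C, w) = -6*C
P(K, O) = -2 + K*O
I(a, c) = -2 - 36*a (I(a, c) = -2 + a*(-6*6) = -2 + a*(-36) = -2 - 36*a)
-1274*I(P(-2 + 6, 1)*(-5/6 + 0), -3) = -1274*(-2 - 36*(-2 + (-2 + 6)*1)*(-5/6 + 0)) = -1274*(-2 - 36*(-2 + 4*1)*(-5*⅙ + 0)) = -1274*(-2 - 36*(-2 + 4)*(-⅚ + 0)) = -1274*(-2 - 72*(-5)/6) = -1274*(-2 - 36*(-5/3)) = -1274*(-2 + 60) = -1274*58 = -73892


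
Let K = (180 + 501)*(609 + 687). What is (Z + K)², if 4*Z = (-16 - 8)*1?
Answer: 778929804900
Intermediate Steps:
Z = -6 (Z = ((-16 - 8)*1)/4 = (-24*1)/4 = (¼)*(-24) = -6)
K = 882576 (K = 681*1296 = 882576)
(Z + K)² = (-6 + 882576)² = 882570² = 778929804900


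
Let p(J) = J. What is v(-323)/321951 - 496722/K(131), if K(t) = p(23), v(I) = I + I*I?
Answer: -22845393212/1057839 ≈ -21596.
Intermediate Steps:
v(I) = I + I**2
K(t) = 23
v(-323)/321951 - 496722/K(131) = -323*(1 - 323)/321951 - 496722/23 = -323*(-322)*(1/321951) - 496722*1/23 = 104006*(1/321951) - 496722/23 = 14858/45993 - 496722/23 = -22845393212/1057839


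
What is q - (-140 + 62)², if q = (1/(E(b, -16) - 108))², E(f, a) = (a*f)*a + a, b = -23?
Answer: -219900972095/36144144 ≈ -6084.0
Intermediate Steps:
E(f, a) = a + f*a² (E(f, a) = f*a² + a = a + f*a²)
q = 1/36144144 (q = (1/(-16*(1 - 16*(-23)) - 108))² = (1/(-16*(1 + 368) - 108))² = (1/(-16*369 - 108))² = (1/(-5904 - 108))² = (1/(-6012))² = (-1/6012)² = 1/36144144 ≈ 2.7667e-8)
q - (-140 + 62)² = 1/36144144 - (-140 + 62)² = 1/36144144 - 1*(-78)² = 1/36144144 - 1*6084 = 1/36144144 - 6084 = -219900972095/36144144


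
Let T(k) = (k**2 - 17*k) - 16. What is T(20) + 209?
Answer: 253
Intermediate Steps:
T(k) = -16 + k**2 - 17*k
T(20) + 209 = (-16 + 20**2 - 17*20) + 209 = (-16 + 400 - 340) + 209 = 44 + 209 = 253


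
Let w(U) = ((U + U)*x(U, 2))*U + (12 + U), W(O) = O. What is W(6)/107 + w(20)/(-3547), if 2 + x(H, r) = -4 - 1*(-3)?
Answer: 274658/379529 ≈ 0.72368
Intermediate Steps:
x(H, r) = -3 (x(H, r) = -2 + (-4 - 1*(-3)) = -2 + (-4 + 3) = -2 - 1 = -3)
w(U) = 12 + U - 6*U**2 (w(U) = ((U + U)*(-3))*U + (12 + U) = ((2*U)*(-3))*U + (12 + U) = (-6*U)*U + (12 + U) = -6*U**2 + (12 + U) = 12 + U - 6*U**2)
W(6)/107 + w(20)/(-3547) = 6/107 + (12 + 20 - 6*20**2)/(-3547) = 6*(1/107) + (12 + 20 - 6*400)*(-1/3547) = 6/107 + (12 + 20 - 2400)*(-1/3547) = 6/107 - 2368*(-1/3547) = 6/107 + 2368/3547 = 274658/379529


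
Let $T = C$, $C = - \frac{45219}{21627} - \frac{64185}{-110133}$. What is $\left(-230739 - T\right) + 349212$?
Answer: $\frac{3483803450075}{29405511} \approx 1.1847 \cdot 10^{5}$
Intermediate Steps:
$C = - \frac{44345372}{29405511}$ ($C = \left(-45219\right) \frac{1}{21627} - - \frac{21395}{36711} = - \frac{15073}{7209} + \frac{21395}{36711} = - \frac{44345372}{29405511} \approx -1.5081$)
$T = - \frac{44345372}{29405511} \approx -1.5081$
$\left(-230739 - T\right) + 349212 = \left(-230739 - - \frac{44345372}{29405511}\right) + 349212 = \left(-230739 + \frac{44345372}{29405511}\right) + 349212 = - \frac{6784953857257}{29405511} + 349212 = \frac{3483803450075}{29405511}$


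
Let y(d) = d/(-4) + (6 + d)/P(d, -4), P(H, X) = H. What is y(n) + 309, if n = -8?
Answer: 1245/4 ≈ 311.25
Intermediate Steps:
y(d) = -d/4 + (6 + d)/d (y(d) = d/(-4) + (6 + d)/d = d*(-1/4) + (6 + d)/d = -d/4 + (6 + d)/d)
y(n) + 309 = (1 + 6/(-8) - 1/4*(-8)) + 309 = (1 + 6*(-1/8) + 2) + 309 = (1 - 3/4 + 2) + 309 = 9/4 + 309 = 1245/4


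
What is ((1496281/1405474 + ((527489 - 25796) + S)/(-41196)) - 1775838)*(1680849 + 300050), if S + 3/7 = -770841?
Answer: -33946142860550118207537/9649984484 ≈ -3.5177e+12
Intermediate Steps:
S = -5395890/7 (S = -3/7 - 770841 = -5395890/7 ≈ -7.7084e+5)
((1496281/1405474 + ((527489 - 25796) + S)/(-41196)) - 1775838)*(1680849 + 300050) = ((1496281/1405474 + ((527489 - 25796) - 5395890/7)/(-41196)) - 1775838)*(1680849 + 300050) = ((1496281*(1/1405474) + (501693 - 5395890/7)*(-1/41196)) - 1775838)*1980899 = ((1496281/1405474 - 1884039/7*(-1/41196)) - 1775838)*1980899 = ((1496281/1405474 + 628013/96124) - 1775838)*1980899 = (73320318429/9649984484 - 1775838)*1980899 = -17136735825779163/9649984484*1980899 = -33946142860550118207537/9649984484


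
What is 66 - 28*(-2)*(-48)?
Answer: -2622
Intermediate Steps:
66 - 28*(-2)*(-48) = 66 + 56*(-48) = 66 - 2688 = -2622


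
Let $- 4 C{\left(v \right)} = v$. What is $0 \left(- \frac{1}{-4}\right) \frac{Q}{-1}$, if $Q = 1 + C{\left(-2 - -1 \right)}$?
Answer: $0$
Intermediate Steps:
$C{\left(v \right)} = - \frac{v}{4}$
$Q = \frac{5}{4}$ ($Q = 1 - \frac{-2 - -1}{4} = 1 - \frac{-2 + 1}{4} = 1 - - \frac{1}{4} = 1 + \frac{1}{4} = \frac{5}{4} \approx 1.25$)
$0 \left(- \frac{1}{-4}\right) \frac{Q}{-1} = 0 \left(- \frac{1}{-4}\right) \frac{5}{4 \left(-1\right)} = 0 \left(\left(-1\right) \left(- \frac{1}{4}\right)\right) \frac{5}{4} \left(-1\right) = 0 \cdot \frac{1}{4} \left(- \frac{5}{4}\right) = 0 \left(- \frac{5}{4}\right) = 0$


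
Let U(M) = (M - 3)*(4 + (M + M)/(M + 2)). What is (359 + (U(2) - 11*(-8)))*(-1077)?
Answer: -476034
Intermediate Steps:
U(M) = (-3 + M)*(4 + 2*M/(2 + M)) (U(M) = (-3 + M)*(4 + (2*M)/(2 + M)) = (-3 + M)*(4 + 2*M/(2 + M)))
(359 + (U(2) - 11*(-8)))*(-1077) = (359 + (2*(-12 - 5*2 + 3*2²)/(2 + 2) - 11*(-8)))*(-1077) = (359 + (2*(-12 - 10 + 3*4)/4 + 88))*(-1077) = (359 + (2*(¼)*(-12 - 10 + 12) + 88))*(-1077) = (359 + (2*(¼)*(-10) + 88))*(-1077) = (359 + (-5 + 88))*(-1077) = (359 + 83)*(-1077) = 442*(-1077) = -476034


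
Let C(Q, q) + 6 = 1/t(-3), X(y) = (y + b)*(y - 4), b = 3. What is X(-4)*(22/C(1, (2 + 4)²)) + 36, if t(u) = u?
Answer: 156/19 ≈ 8.2105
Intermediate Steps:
X(y) = (-4 + y)*(3 + y) (X(y) = (y + 3)*(y - 4) = (3 + y)*(-4 + y) = (-4 + y)*(3 + y))
C(Q, q) = -19/3 (C(Q, q) = -6 + 1/(-3) = -6 - ⅓ = -19/3)
X(-4)*(22/C(1, (2 + 4)²)) + 36 = (-12 + (-4)² - 1*(-4))*(22/(-19/3)) + 36 = (-12 + 16 + 4)*(22*(-3/19)) + 36 = 8*(-66/19) + 36 = -528/19 + 36 = 156/19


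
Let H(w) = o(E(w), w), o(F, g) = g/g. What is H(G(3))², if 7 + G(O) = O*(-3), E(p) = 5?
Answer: 1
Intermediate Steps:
o(F, g) = 1
G(O) = -7 - 3*O (G(O) = -7 + O*(-3) = -7 - 3*O)
H(w) = 1
H(G(3))² = 1² = 1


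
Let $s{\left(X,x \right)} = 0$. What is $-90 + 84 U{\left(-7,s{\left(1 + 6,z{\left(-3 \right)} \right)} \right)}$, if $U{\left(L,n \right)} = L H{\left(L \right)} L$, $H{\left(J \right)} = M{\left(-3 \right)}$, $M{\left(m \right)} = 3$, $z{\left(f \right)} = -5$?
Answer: $12258$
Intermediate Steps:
$H{\left(J \right)} = 3$
$U{\left(L,n \right)} = 3 L^{2}$ ($U{\left(L,n \right)} = L 3 L = 3 L L = 3 L^{2}$)
$-90 + 84 U{\left(-7,s{\left(1 + 6,z{\left(-3 \right)} \right)} \right)} = -90 + 84 \cdot 3 \left(-7\right)^{2} = -90 + 84 \cdot 3 \cdot 49 = -90 + 84 \cdot 147 = -90 + 12348 = 12258$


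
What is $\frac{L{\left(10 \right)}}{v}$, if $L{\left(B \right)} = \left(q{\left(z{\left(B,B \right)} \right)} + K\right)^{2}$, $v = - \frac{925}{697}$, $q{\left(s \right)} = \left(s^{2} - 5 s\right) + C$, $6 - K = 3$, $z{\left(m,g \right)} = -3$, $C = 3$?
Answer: $- \frac{25092}{37} \approx -678.16$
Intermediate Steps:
$K = 3$ ($K = 6 - 3 = 3$)
$q{\left(s \right)} = 3 + s^{2} - 5 s$ ($q{\left(s \right)} = \left(s^{2} - 5 s\right) + 3 = 3 + s^{2} - 5 s$)
$v = - \frac{925}{697}$ ($v = \left(-925\right) \frac{1}{697} = - \frac{925}{697} \approx -1.3271$)
$L{\left(B \right)} = 900$ ($L{\left(B \right)} = \left(\left(3 + \left(-3\right)^{2} - -15\right) + 3\right)^{2} = \left(\left(3 + 9 + 15\right) + 3\right)^{2} = \left(27 + 3\right)^{2} = 30^{2} = 900$)
$\frac{L{\left(10 \right)}}{v} = \frac{900}{- \frac{925}{697}} = 900 \left(- \frac{697}{925}\right) = - \frac{25092}{37}$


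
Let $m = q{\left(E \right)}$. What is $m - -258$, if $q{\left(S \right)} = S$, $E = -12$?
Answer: $246$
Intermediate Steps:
$m = -12$
$m - -258 = -12 - -258 = -12 + 258 = 246$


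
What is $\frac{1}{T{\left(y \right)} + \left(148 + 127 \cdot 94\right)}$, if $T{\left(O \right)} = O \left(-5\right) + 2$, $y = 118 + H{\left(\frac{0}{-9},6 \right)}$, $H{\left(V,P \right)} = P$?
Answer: $\frac{1}{11468} \approx 8.7199 \cdot 10^{-5}$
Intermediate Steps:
$y = 124$ ($y = 118 + 6 = 124$)
$T{\left(O \right)} = 2 - 5 O$ ($T{\left(O \right)} = - 5 O + 2 = 2 - 5 O$)
$\frac{1}{T{\left(y \right)} + \left(148 + 127 \cdot 94\right)} = \frac{1}{\left(2 - 620\right) + \left(148 + 127 \cdot 94\right)} = \frac{1}{\left(2 - 620\right) + \left(148 + 11938\right)} = \frac{1}{-618 + 12086} = \frac{1}{11468}$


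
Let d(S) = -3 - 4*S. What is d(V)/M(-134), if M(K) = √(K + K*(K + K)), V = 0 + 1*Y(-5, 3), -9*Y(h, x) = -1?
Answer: -31*√35778/322002 ≈ -0.018210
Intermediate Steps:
Y(h, x) = ⅑ (Y(h, x) = -⅑*(-1) = ⅑)
V = ⅑ (V = 0 + 1*(⅑) = 0 + ⅑ = ⅑ ≈ 0.11111)
M(K) = √(K + 2*K²) (M(K) = √(K + K*(2*K)) = √(K + 2*K²))
d(V)/M(-134) = (-3 - 4*⅑)/(√(-134*(1 + 2*(-134)))) = (-3 - 4/9)/(√(-134*(1 - 268))) = -31*√35778/35778/9 = -31*√35778/322002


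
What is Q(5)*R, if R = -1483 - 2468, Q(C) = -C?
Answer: 19755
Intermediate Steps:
R = -3951
Q(5)*R = -1*5*(-3951) = -5*(-3951) = 19755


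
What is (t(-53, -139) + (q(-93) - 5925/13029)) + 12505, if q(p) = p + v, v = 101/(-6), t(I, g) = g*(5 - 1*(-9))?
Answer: 272272535/26058 ≈ 10449.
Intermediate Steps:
t(I, g) = 14*g (t(I, g) = g*(5 + 9) = g*14 = 14*g)
v = -101/6 (v = 101*(-1/6) = -101/6 ≈ -16.833)
q(p) = -101/6 + p (q(p) = p - 101/6 = -101/6 + p)
(t(-53, -139) + (q(-93) - 5925/13029)) + 12505 = (14*(-139) + ((-101/6 - 93) - 5925/13029)) + 12505 = (-1946 + (-659/6 - 5925/13029)) + 12505 = (-1946 + (-659/6 - 1*1975/4343)) + 12505 = (-1946 + (-659/6 - 1975/4343)) + 12505 = (-1946 - 2873887/26058) + 12505 = -53582755/26058 + 12505 = 272272535/26058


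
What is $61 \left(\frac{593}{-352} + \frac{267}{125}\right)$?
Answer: $\frac{1211399}{44000} \approx 27.532$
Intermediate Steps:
$61 \left(\frac{593}{-352} + \frac{267}{125}\right) = 61 \left(593 \left(- \frac{1}{352}\right) + 267 \cdot \frac{1}{125}\right) = 61 \left(- \frac{593}{352} + \frac{267}{125}\right) = 61 \cdot \frac{19859}{44000} = \frac{1211399}{44000}$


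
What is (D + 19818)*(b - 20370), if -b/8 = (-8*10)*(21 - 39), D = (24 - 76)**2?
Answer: -718226580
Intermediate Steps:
D = 2704 (D = (-52)**2 = 2704)
b = -11520 (b = -8*(-8*10)*(21 - 39) = -(-640)*(-18) = -8*1440 = -11520)
(D + 19818)*(b - 20370) = (2704 + 19818)*(-11520 - 20370) = 22522*(-31890) = -718226580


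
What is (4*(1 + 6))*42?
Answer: 1176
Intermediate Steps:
(4*(1 + 6))*42 = (4*7)*42 = 28*42 = 1176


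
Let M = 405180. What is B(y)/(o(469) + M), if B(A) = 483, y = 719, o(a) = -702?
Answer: 7/5862 ≈ 0.0011941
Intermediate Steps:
B(y)/(o(469) + M) = 483/(-702 + 405180) = 483/404478 = 483*(1/404478) = 7/5862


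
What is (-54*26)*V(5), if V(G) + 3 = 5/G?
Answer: 2808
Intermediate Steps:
V(G) = -3 + 5/G
(-54*26)*V(5) = (-54*26)*(-3 + 5/5) = -1404*(-3 + 5*(⅕)) = -1404*(-3 + 1) = -1404*(-2) = 2808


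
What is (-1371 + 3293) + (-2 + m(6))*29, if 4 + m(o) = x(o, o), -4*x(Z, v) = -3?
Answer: 7079/4 ≈ 1769.8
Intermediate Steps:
x(Z, v) = ¾ (x(Z, v) = -¼*(-3) = ¾)
m(o) = -13/4 (m(o) = -4 + ¾ = -13/4)
(-1371 + 3293) + (-2 + m(6))*29 = (-1371 + 3293) + (-2 - 13/4)*29 = 1922 - 21/4*29 = 1922 - 609/4 = 7079/4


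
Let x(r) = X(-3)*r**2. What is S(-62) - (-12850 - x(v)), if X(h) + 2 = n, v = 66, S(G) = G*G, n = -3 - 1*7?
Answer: -35578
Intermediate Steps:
n = -10 (n = -3 - 7 = -10)
S(G) = G**2
X(h) = -12 (X(h) = -2 - 10 = -12)
x(r) = -12*r**2
S(-62) - (-12850 - x(v)) = (-62)**2 - (-12850 - (-12)*66**2) = 3844 - (-12850 - (-12)*4356) = 3844 - (-12850 - 1*(-52272)) = 3844 - (-12850 + 52272) = 3844 - 1*39422 = 3844 - 39422 = -35578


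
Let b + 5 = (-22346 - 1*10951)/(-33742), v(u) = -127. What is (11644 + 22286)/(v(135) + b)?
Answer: -127207340/491183 ≈ -258.98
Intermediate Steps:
b = -135413/33742 (b = -5 + (-22346 - 1*10951)/(-33742) = -5 + (-22346 - 10951)*(-1/33742) = -5 - 33297*(-1/33742) = -5 + 33297/33742 = -135413/33742 ≈ -4.0132)
(11644 + 22286)/(v(135) + b) = (11644 + 22286)/(-127 - 135413/33742) = 33930/(-4420647/33742) = 33930*(-33742/4420647) = -127207340/491183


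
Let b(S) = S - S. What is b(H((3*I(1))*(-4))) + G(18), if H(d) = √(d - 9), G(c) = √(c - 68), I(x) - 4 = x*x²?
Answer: 5*I*√2 ≈ 7.0711*I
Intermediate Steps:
I(x) = 4 + x³ (I(x) = 4 + x*x² = 4 + x³)
G(c) = √(-68 + c)
H(d) = √(-9 + d)
b(S) = 0
b(H((3*I(1))*(-4))) + G(18) = 0 + √(-68 + 18) = 0 + √(-50) = 0 + 5*I*√2 = 5*I*√2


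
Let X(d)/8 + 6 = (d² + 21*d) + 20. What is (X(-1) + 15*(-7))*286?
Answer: -43758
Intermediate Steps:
X(d) = 112 + 8*d² + 168*d (X(d) = -48 + 8*((d² + 21*d) + 20) = -48 + 8*(20 + d² + 21*d) = -48 + (160 + 8*d² + 168*d) = 112 + 8*d² + 168*d)
(X(-1) + 15*(-7))*286 = ((112 + 8*(-1)² + 168*(-1)) + 15*(-7))*286 = ((112 + 8*1 - 168) - 105)*286 = ((112 + 8 - 168) - 105)*286 = (-48 - 105)*286 = -153*286 = -43758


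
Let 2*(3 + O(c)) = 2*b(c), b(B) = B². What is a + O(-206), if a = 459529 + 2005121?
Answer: 2507083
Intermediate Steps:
O(c) = -3 + c² (O(c) = -3 + (2*c²)/2 = -3 + c²)
a = 2464650
a + O(-206) = 2464650 + (-3 + (-206)²) = 2464650 + (-3 + 42436) = 2464650 + 42433 = 2507083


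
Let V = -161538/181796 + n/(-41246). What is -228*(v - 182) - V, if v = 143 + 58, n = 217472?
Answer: -8109171930713/1874589454 ≈ -4325.8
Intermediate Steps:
v = 201
V = -11549584015/1874589454 (V = -161538/181796 + 217472/(-41246) = -161538*1/181796 + 217472*(-1/41246) = -80769/90898 - 108736/20623 = -11549584015/1874589454 ≈ -6.1611)
-228*(v - 182) - V = -228*(201 - 182) - 1*(-11549584015/1874589454) = -228*19 + 11549584015/1874589454 = -4332 + 11549584015/1874589454 = -8109171930713/1874589454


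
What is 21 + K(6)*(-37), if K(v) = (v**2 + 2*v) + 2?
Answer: -1829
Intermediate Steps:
K(v) = 2 + v**2 + 2*v
21 + K(6)*(-37) = 21 + (2 + 6**2 + 2*6)*(-37) = 21 + (2 + 36 + 12)*(-37) = 21 + 50*(-37) = 21 - 1850 = -1829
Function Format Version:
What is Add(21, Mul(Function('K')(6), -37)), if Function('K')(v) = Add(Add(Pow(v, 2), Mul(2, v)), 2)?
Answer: -1829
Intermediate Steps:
Function('K')(v) = Add(2, Pow(v, 2), Mul(2, v))
Add(21, Mul(Function('K')(6), -37)) = Add(21, Mul(Add(2, Pow(6, 2), Mul(2, 6)), -37)) = Add(21, Mul(Add(2, 36, 12), -37)) = Add(21, Mul(50, -37)) = Add(21, -1850) = -1829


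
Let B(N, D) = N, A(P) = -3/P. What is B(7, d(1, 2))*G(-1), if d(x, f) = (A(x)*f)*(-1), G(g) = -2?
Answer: -14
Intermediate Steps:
d(x, f) = 3*f/x (d(x, f) = ((-3/x)*f)*(-1) = -3*f/x*(-1) = 3*f/x)
B(7, d(1, 2))*G(-1) = 7*(-2) = -14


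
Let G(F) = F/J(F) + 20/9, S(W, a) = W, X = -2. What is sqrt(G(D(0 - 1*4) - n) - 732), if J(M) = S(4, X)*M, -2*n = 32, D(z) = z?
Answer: I*sqrt(26263)/6 ≈ 27.01*I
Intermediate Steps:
n = -16 (n = -1/2*32 = -16)
J(M) = 4*M
G(F) = 89/36 (G(F) = F/((4*F)) + 20/9 = F*(1/(4*F)) + 20*(1/9) = 1/4 + 20/9 = 89/36)
sqrt(G(D(0 - 1*4) - n) - 732) = sqrt(89/36 - 732) = sqrt(-26263/36) = I*sqrt(26263)/6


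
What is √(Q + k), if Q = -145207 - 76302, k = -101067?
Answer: 4*I*√20161 ≈ 567.96*I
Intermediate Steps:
Q = -221509
√(Q + k) = √(-221509 - 101067) = √(-322576) = 4*I*√20161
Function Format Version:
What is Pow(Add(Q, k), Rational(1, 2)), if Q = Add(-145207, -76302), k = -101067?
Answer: Mul(4, I, Pow(20161, Rational(1, 2))) ≈ Mul(567.96, I)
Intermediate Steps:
Q = -221509
Pow(Add(Q, k), Rational(1, 2)) = Pow(Add(-221509, -101067), Rational(1, 2)) = Pow(-322576, Rational(1, 2)) = Mul(4, I, Pow(20161, Rational(1, 2)))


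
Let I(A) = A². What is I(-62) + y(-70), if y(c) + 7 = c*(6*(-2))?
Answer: 4677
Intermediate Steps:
y(c) = -7 - 12*c (y(c) = -7 + c*(6*(-2)) = -7 + c*(-12) = -7 - 12*c)
I(-62) + y(-70) = (-62)² + (-7 - 12*(-70)) = 3844 + (-7 + 840) = 3844 + 833 = 4677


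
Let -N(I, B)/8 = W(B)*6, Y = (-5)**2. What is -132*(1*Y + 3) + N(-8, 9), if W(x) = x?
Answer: -4128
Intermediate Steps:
Y = 25
N(I, B) = -48*B (N(I, B) = -8*B*6 = -48*B)
-132*(1*Y + 3) + N(-8, 9) = -132*(1*25 + 3) - 48*9 = -132*(25 + 3) - 432 = -132*28 - 432 = -3696 - 432 = -4128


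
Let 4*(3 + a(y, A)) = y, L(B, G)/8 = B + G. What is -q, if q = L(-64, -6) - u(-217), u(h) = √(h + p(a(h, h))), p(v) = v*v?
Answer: 560 + 3*√5441/4 ≈ 615.32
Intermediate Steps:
L(B, G) = 8*B + 8*G (L(B, G) = 8*(B + G) = 8*B + 8*G)
a(y, A) = -3 + y/4
p(v) = v²
u(h) = √(h + (-3 + h/4)²)
q = -560 - 3*√5441/4 (q = (8*(-64) + 8*(-6)) - √((-12 - 217)² + 16*(-217))/4 = (-512 - 48) - √((-229)² - 3472)/4 = -560 - √(52441 - 3472)/4 = -560 - √48969/4 = -560 - 3*√5441/4 ≈ -615.32)
-q = -(-560 - 3*√5441/4) = 560 + 3*√5441/4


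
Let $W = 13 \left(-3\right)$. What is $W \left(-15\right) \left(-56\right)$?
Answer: $-32760$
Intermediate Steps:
$W = -39$
$W \left(-15\right) \left(-56\right) = \left(-39\right) \left(-15\right) \left(-56\right) = 585 \left(-56\right) = -32760$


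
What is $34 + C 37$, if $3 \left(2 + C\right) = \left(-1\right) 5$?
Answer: $- \frac{305}{3} \approx -101.67$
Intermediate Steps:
$C = - \frac{11}{3}$ ($C = -2 + \frac{\left(-1\right) 5}{3} = -2 + \frac{1}{3} \left(-5\right) = -2 - \frac{5}{3} = - \frac{11}{3} \approx -3.6667$)
$34 + C 37 = 34 - \frac{407}{3} = - \frac{305}{3}$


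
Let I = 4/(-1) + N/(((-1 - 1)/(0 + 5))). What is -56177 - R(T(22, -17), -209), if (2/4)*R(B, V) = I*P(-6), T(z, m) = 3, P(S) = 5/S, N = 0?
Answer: -168551/3 ≈ -56184.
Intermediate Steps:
I = -4 (I = 4/(-1) + 0/(((-1 - 1)/(0 + 5))) = 4*(-1) + 0/((-2/5)) = -4 + 0/((-2*⅕)) = -4 + 0/(-⅖) = -4 + 0*(-5/2) = -4 + 0 = -4)
R(B, V) = 20/3 (R(B, V) = 2*(-20/(-6)) = 2*(-20*(-1)/6) = 2*(-4*(-⅚)) = 2*(10/3) = 20/3)
-56177 - R(T(22, -17), -209) = -56177 - 1*20/3 = -56177 - 20/3 = -168551/3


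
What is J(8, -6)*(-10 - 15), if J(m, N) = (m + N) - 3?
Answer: 25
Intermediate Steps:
J(m, N) = -3 + N + m (J(m, N) = (N + m) - 3 = -3 + N + m)
J(8, -6)*(-10 - 15) = (-3 - 6 + 8)*(-10 - 15) = -1*(-25) = 25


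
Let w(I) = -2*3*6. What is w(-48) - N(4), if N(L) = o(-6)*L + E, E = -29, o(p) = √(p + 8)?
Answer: -7 - 4*√2 ≈ -12.657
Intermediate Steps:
o(p) = √(8 + p)
w(I) = -36 (w(I) = -6*6 = -36)
N(L) = -29 + L*√2 (N(L) = √(8 - 6)*L - 29 = √2*L - 29 = L*√2 - 29 = -29 + L*√2)
w(-48) - N(4) = -36 - (-29 + 4*√2) = -36 + (29 - 4*√2) = -7 - 4*√2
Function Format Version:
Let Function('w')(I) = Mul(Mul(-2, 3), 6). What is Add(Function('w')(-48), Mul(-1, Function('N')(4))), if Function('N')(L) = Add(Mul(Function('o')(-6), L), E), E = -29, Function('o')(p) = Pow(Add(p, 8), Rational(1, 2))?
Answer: Add(-7, Mul(-4, Pow(2, Rational(1, 2)))) ≈ -12.657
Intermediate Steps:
Function('o')(p) = Pow(Add(8, p), Rational(1, 2))
Function('w')(I) = -36 (Function('w')(I) = Mul(-6, 6) = -36)
Function('N')(L) = Add(-29, Mul(L, Pow(2, Rational(1, 2)))) (Function('N')(L) = Add(Mul(Pow(Add(8, -6), Rational(1, 2)), L), -29) = Add(Mul(Pow(2, Rational(1, 2)), L), -29) = Add(Mul(L, Pow(2, Rational(1, 2))), -29) = Add(-29, Mul(L, Pow(2, Rational(1, 2)))))
Add(Function('w')(-48), Mul(-1, Function('N')(4))) = Add(-36, Mul(-1, Add(-29, Mul(4, Pow(2, Rational(1, 2)))))) = Add(-36, Add(29, Mul(-4, Pow(2, Rational(1, 2))))) = Add(-7, Mul(-4, Pow(2, Rational(1, 2))))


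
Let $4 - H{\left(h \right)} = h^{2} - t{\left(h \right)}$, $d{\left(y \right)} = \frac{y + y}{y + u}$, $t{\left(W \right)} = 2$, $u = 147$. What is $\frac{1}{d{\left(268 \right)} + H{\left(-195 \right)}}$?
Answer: $- \frac{415}{15777349} \approx -2.6304 \cdot 10^{-5}$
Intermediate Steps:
$d{\left(y \right)} = \frac{2 y}{147 + y}$ ($d{\left(y \right)} = \frac{y + y}{y + 147} = \frac{2 y}{147 + y}$)
$H{\left(h \right)} = 6 - h^{2}$ ($H{\left(h \right)} = 4 - \left(h^{2} - 2\right) = 4 - \left(-2 + h^{2}\right) = 6 - h^{2}$)
$\frac{1}{d{\left(268 \right)} + H{\left(-195 \right)}} = \frac{1}{2 \cdot 268 \frac{1}{147 + 268} + \left(6 - \left(-195\right)^{2}\right)} = \frac{1}{2 \cdot 268 \cdot \frac{1}{415} + \left(6 - 38025\right)} = \frac{1}{\frac{536}{415} - 38019} = \frac{1}{- \frac{15777349}{415}} = - \frac{415}{15777349}$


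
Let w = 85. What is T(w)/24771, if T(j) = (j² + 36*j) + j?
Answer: 10370/24771 ≈ 0.41863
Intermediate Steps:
T(j) = j² + 37*j
T(w)/24771 = (85*(37 + 85))/24771 = (85*122)*(1/24771) = 10370*(1/24771) = 10370/24771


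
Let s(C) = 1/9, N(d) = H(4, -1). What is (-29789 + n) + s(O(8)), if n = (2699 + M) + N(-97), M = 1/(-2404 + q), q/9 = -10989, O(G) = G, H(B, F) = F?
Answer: -24699982499/911745 ≈ -27091.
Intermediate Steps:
N(d) = -1
q = -98901 (q = 9*(-10989) = -98901)
s(C) = 1/9
M = -1/101305 (M = 1/(-2404 - 98901) = 1/(-101305) = -1/101305 ≈ -9.8712e-6)
n = 273320889/101305 (n = (2699 - 1/101305) - 1 = 273422194/101305 - 1 = 273320889/101305 ≈ 2698.0)
(-29789 + n) + s(O(8)) = (-29789 + 273320889/101305) + 1/9 = -2744453756/101305 + 1/9 = -24699982499/911745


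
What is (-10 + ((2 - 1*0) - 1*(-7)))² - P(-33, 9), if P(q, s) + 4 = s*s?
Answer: -76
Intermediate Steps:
P(q, s) = -4 + s² (P(q, s) = -4 + s*s = -4 + s²)
(-10 + ((2 - 1*0) - 1*(-7)))² - P(-33, 9) = (-10 + ((2 - 1*0) - 1*(-7)))² - (-4 + 9²) = (-10 + ((2 + 0) + 7))² - (-4 + 81) = (-10 + (2 + 7))² - 1*77 = (-10 + 9)² - 77 = (-1)² - 77 = 1 - 77 = -76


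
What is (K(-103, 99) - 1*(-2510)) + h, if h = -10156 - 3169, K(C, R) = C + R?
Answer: -10819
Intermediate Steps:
h = -13325
(K(-103, 99) - 1*(-2510)) + h = ((-103 + 99) - 1*(-2510)) - 13325 = (-4 + 2510) - 13325 = 2506 - 13325 = -10819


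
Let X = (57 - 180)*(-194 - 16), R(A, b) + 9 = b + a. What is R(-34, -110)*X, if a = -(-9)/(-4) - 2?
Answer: -6367095/2 ≈ -3.1835e+6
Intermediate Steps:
a = -17/4 (a = -(-9)*(-1)/4 - 2 = -3*¾ - 2 = -9/4 - 2 = -17/4 ≈ -4.2500)
R(A, b) = -53/4 + b (R(A, b) = -9 + (b - 17/4) = -9 + (-17/4 + b) = -53/4 + b)
X = 25830 (X = -123*(-210) = 25830)
R(-34, -110)*X = (-53/4 - 110)*25830 = -493/4*25830 = -6367095/2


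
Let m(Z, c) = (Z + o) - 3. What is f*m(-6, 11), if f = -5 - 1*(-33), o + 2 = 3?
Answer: -224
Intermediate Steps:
o = 1 (o = -2 + 3 = 1)
m(Z, c) = -2 + Z (m(Z, c) = (Z + 1) - 3 = (1 + Z) - 3 = -2 + Z)
f = 28 (f = -5 + 33 = 28)
f*m(-6, 11) = 28*(-2 - 6) = 28*(-8) = -224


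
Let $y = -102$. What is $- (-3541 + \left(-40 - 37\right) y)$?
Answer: $-4313$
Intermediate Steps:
$- (-3541 + \left(-40 - 37\right) y) = - (-3541 + \left(-40 - 37\right) \left(-102\right)) = - (-3541 - -7854) = - (-3541 + 7854) = \left(-1\right) 4313 = -4313$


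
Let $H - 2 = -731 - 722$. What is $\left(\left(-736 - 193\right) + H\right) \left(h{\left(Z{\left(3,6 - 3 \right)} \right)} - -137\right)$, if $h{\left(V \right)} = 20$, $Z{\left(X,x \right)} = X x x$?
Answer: $-373660$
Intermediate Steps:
$Z{\left(X,x \right)} = X x^{2}$
$H = -1451$ ($H = 2 - 1453 = -1451$)
$\left(\left(-736 - 193\right) + H\right) \left(h{\left(Z{\left(3,6 - 3 \right)} \right)} - -137\right) = \left(\left(-736 - 193\right) - 1451\right) \left(20 - -137\right) = \left(-929 - 1451\right) \left(20 + 137\right) = \left(-2380\right) 157 = -373660$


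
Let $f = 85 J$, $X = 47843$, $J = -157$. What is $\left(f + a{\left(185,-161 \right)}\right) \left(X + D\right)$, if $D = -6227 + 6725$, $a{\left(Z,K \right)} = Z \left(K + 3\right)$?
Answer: $-2058118075$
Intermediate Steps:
$a{\left(Z,K \right)} = Z \left(3 + K\right)$
$f = -13345$ ($f = 85 \left(-157\right) = -13345$)
$D = 498$
$\left(f + a{\left(185,-161 \right)}\right) \left(X + D\right) = \left(-13345 + 185 \left(3 - 161\right)\right) \left(47843 + 498\right) = \left(-13345 + 185 \left(-158\right)\right) 48341 = \left(-13345 - 29230\right) 48341 = \left(-42575\right) 48341 = -2058118075$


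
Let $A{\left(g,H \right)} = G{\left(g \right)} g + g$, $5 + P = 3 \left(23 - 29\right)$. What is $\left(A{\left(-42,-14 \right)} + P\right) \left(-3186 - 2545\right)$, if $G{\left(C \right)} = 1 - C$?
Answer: $10722701$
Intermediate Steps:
$P = -23$ ($P = -5 + 3 \left(23 - 29\right) = -5 + 3 \left(-6\right) = -5 - 18 = -23$)
$A{\left(g,H \right)} = g + g \left(1 - g\right)$ ($A{\left(g,H \right)} = \left(1 - g\right) g + g = g \left(1 - g\right) + g = g + g \left(1 - g\right)$)
$\left(A{\left(-42,-14 \right)} + P\right) \left(-3186 - 2545\right) = \left(- 42 \left(2 - -42\right) - 23\right) \left(-3186 - 2545\right) = \left(- 42 \left(2 + 42\right) - 23\right) \left(-5731\right) = \left(\left(-42\right) 44 - 23\right) \left(-5731\right) = \left(-1848 - 23\right) \left(-5731\right) = \left(-1871\right) \left(-5731\right) = 10722701$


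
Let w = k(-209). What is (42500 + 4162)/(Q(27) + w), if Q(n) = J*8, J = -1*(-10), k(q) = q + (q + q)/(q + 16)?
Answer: -1286538/3497 ≈ -367.90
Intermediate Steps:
k(q) = q + 2*q/(16 + q) (k(q) = q + (2*q)/(16 + q) = q + 2*q/(16 + q))
w = -39919/193 (w = -209*(18 - 209)/(16 - 209) = -209*(-191)/(-193) = -209*(-1/193)*(-191) = -39919/193 ≈ -206.83)
J = 10
Q(n) = 80 (Q(n) = 10*8 = 80)
(42500 + 4162)/(Q(27) + w) = (42500 + 4162)/(80 - 39919/193) = 46662/(-24479/193) = 46662*(-193/24479) = -1286538/3497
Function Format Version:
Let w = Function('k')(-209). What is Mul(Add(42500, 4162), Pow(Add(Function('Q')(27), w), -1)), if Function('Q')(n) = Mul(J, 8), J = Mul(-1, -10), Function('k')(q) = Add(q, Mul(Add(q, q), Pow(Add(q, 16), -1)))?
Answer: Rational(-1286538, 3497) ≈ -367.90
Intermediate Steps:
Function('k')(q) = Add(q, Mul(2, q, Pow(Add(16, q), -1))) (Function('k')(q) = Add(q, Mul(Mul(2, q), Pow(Add(16, q), -1))) = Add(q, Mul(2, q, Pow(Add(16, q), -1))))
w = Rational(-39919, 193) (w = Mul(-209, Pow(Add(16, -209), -1), Add(18, -209)) = Mul(-209, Pow(-193, -1), -191) = Mul(-209, Rational(-1, 193), -191) = Rational(-39919, 193) ≈ -206.83)
J = 10
Function('Q')(n) = 80 (Function('Q')(n) = Mul(10, 8) = 80)
Mul(Add(42500, 4162), Pow(Add(Function('Q')(27), w), -1)) = Mul(Add(42500, 4162), Pow(Add(80, Rational(-39919, 193)), -1)) = Mul(46662, Pow(Rational(-24479, 193), -1)) = Mul(46662, Rational(-193, 24479)) = Rational(-1286538, 3497)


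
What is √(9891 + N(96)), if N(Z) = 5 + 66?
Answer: √9962 ≈ 99.810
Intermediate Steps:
N(Z) = 71
√(9891 + N(96)) = √(9891 + 71) = √9962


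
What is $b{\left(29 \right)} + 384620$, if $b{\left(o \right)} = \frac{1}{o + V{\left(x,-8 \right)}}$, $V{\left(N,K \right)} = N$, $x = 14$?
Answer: $\frac{16538661}{43} \approx 3.8462 \cdot 10^{5}$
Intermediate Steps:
$b{\left(o \right)} = \frac{1}{14 + o}$ ($b{\left(o \right)} = \frac{1}{o + 14} = \frac{1}{14 + o}$)
$b{\left(29 \right)} + 384620 = \frac{1}{14 + 29} + 384620 = \frac{1}{43} + 384620 = \frac{16538661}{43}$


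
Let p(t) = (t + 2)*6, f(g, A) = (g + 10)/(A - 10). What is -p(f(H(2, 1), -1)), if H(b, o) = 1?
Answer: -6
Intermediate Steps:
f(g, A) = (10 + g)/(-10 + A)
p(t) = 12 + 6*t (p(t) = (2 + t)*6 = 12 + 6*t)
-p(f(H(2, 1), -1)) = -(12 + 6*((10 + 1)/(-10 - 1))) = -(12 + 6*(11/(-11))) = -(12 + 6*(-1/11*11)) = -(12 + 6*(-1)) = -(12 - 6) = -1*6 = -6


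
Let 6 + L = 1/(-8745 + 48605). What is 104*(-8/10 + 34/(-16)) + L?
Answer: -12364571/39860 ≈ -310.20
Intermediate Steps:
L = -239159/39860 (L = -6 + 1/(-8745 + 48605) = -6 + 1/39860 = -239159/39860 ≈ -6.0000)
104*(-8/10 + 34/(-16)) + L = 104*(-8/10 + 34/(-16)) - 239159/39860 = 104*(-8*⅒ + 34*(-1/16)) - 239159/39860 = 104*(-⅘ - 17/8) - 239159/39860 = 104*(-117/40) - 239159/39860 = -1521/5 - 239159/39860 = -12364571/39860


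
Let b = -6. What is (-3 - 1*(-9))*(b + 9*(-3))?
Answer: -198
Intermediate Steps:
(-3 - 1*(-9))*(b + 9*(-3)) = (-3 - 1*(-9))*(-6 + 9*(-3)) = (-3 + 9)*(-6 - 27) = 6*(-33) = -198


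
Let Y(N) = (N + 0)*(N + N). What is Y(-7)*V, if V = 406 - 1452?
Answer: -102508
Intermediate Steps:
Y(N) = 2*N**2 (Y(N) = N*(2*N) = 2*N**2)
V = -1046
Y(-7)*V = (2*(-7)**2)*(-1046) = (2*49)*(-1046) = 98*(-1046) = -102508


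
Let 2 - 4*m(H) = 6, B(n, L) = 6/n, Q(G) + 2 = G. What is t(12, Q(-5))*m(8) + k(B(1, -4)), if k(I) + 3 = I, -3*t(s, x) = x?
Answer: ⅔ ≈ 0.66667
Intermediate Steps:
Q(G) = -2 + G
t(s, x) = -x/3
m(H) = -1 (m(H) = ½ - ¼*6 = ½ - 3/2 = -1)
k(I) = -3 + I
t(12, Q(-5))*m(8) + k(B(1, -4)) = -(-2 - 5)/3*(-1) + (-3 + 6/1) = -⅓*(-7)*(-1) + (-3 + 6*1) = (7/3)*(-1) + (-3 + 6) = -7/3 + 3 = ⅔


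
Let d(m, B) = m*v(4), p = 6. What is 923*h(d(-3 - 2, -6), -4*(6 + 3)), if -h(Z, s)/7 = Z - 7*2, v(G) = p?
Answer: 284284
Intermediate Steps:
v(G) = 6
d(m, B) = 6*m (d(m, B) = m*6 = 6*m)
h(Z, s) = 98 - 7*Z (h(Z, s) = -7*(Z - 7*2) = -7*(Z - 1*14) = -7*(Z - 14) = -7*(-14 + Z) = 98 - 7*Z)
923*h(d(-3 - 2, -6), -4*(6 + 3)) = 923*(98 - 42*(-3 - 2)) = 923*(98 - 42*(-5)) = 923*(98 - 7*(-30)) = 923*(98 + 210) = 923*308 = 284284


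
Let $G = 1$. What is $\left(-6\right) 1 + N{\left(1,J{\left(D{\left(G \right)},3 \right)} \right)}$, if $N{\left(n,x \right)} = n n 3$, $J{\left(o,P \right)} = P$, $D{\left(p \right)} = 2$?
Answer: $-3$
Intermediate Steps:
$N{\left(n,x \right)} = 3 n^{2}$ ($N{\left(n,x \right)} = n^{2} \cdot 3 = 3 n^{2}$)
$\left(-6\right) 1 + N{\left(1,J{\left(D{\left(G \right)},3 \right)} \right)} = \left(-6\right) 1 + 3 \cdot 1^{2} = -6 + 3 \cdot 1 = -6 + 3 = -3$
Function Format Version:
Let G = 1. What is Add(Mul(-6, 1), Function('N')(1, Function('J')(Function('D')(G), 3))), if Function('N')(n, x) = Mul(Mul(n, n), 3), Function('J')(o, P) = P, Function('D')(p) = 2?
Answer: -3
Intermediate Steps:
Function('N')(n, x) = Mul(3, Pow(n, 2)) (Function('N')(n, x) = Mul(Pow(n, 2), 3) = Mul(3, Pow(n, 2)))
Add(Mul(-6, 1), Function('N')(1, Function('J')(Function('D')(G), 3))) = Add(Mul(-6, 1), Mul(3, Pow(1, 2))) = Add(-6, Mul(3, 1)) = Add(-6, 3) = -3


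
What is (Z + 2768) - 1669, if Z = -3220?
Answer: -2121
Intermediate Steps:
(Z + 2768) - 1669 = (-3220 + 2768) - 1669 = -452 - 1669 = -2121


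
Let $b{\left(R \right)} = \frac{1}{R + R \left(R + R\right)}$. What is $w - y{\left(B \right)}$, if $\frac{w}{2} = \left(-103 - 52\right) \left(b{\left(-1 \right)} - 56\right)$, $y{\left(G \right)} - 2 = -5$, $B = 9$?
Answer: $17053$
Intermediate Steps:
$b{\left(R \right)} = \frac{1}{R + 2 R^{2}}$ ($b{\left(R \right)} = \frac{1}{R + R 2 R} = \frac{1}{R + 2 R^{2}}$)
$y{\left(G \right)} = -3$ ($y{\left(G \right)} = 2 - 5 = -3$)
$w = 17050$ ($w = 2 \left(-103 - 52\right) \left(\frac{1}{\left(-1\right) \left(1 + 2 \left(-1\right)\right)} - 56\right) = 2 \left(- 155 \left(- \frac{1}{1 - 2} - 56\right)\right) = 2 \left(- 155 \left(- \frac{1}{-1} - 56\right)\right) = 2 \left(- 155 \left(\left(-1\right) \left(-1\right) - 56\right)\right) = 2 \left(- 155 \left(1 - 56\right)\right) = 2 \left(\left(-155\right) \left(-55\right)\right) = 2 \cdot 8525 = 17050$)
$w - y{\left(B \right)} = 17050 - -3 = 17050 + 3 = 17053$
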